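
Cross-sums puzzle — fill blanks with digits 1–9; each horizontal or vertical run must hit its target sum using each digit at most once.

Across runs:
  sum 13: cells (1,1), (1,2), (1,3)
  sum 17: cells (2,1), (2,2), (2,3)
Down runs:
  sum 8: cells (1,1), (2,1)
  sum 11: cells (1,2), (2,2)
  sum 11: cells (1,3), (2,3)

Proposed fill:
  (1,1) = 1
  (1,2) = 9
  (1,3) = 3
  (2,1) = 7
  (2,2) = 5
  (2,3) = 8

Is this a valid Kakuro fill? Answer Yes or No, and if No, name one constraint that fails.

No — the across run (2,1)–(2,3) sums to 20, not 17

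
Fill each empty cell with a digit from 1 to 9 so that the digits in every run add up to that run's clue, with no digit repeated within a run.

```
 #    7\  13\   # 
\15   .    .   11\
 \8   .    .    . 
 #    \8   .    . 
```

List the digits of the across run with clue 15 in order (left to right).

6 9

The 15 across and the 7 down share only 6, so R1C1 = 6.
R1C2 = 15 − 6 = 9 completes the 15 across.
R2C1 = 7 − 6 = 1 completes the 7 down.
R2C2 = 3: the only remaining digit allowed by both the 8 across and the 13 down.
R2C3 = 8 − 4 = 4 completes the 8 across.
R3C2 = 13 − 12 = 1 completes the 13 down.
R3C3 = 8 − 1 = 7 completes the 8 across.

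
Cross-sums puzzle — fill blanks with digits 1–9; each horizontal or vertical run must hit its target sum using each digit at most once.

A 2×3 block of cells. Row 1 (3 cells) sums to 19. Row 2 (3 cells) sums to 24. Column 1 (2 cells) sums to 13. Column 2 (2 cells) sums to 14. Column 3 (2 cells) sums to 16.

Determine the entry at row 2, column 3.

24 in 3 cells must be {7,8,9}; 16 in 2 cells must be {7,9}.
Nothing is forced directly, so branch on (2,2), whose candidates are 8 or 9. If (2,2) = 9: that forces (1,2) = 5, after which (1,3) would have to be in {6,8} for the 19 across but in {7,9} for the 16 down — contradiction. So (2,2) = 8.
(1,2) = 14 − 8 = 6 completes the 14 down.
Given what's placed, (1,3) must be 9 to fit the 19 across and 16 down.
(2,3) = 16 − 9 = 7 completes the 16 down.
(1,1) = 19 − 15 = 4 completes the 19 across.
(2,1) = 24 − 15 = 9 completes the 24 across.

7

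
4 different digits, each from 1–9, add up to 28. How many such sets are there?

2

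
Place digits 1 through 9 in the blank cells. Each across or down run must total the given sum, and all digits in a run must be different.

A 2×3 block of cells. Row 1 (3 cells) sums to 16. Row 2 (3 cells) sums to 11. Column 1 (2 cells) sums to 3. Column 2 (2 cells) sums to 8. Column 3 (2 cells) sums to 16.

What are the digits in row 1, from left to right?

2 5 9

3 in 2 cells must be {1,2}; 16 in 2 cells must be {7,9}.
The 11 across and the 16 down share only 7, so (2,3) = 7.
(1,3) = 16 − 7 = 9 completes the 16 down.
Given what's placed, (2,1) must be 1 to fit the 11 across and 3 down.
(2,2) = 11 − 8 = 3 completes the 11 across.
(1,1) = 3 − 1 = 2 completes the 3 down.
(1,2) = 16 − 11 = 5 completes the 16 across.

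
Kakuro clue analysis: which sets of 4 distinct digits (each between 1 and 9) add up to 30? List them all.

4 distinct digits from 1–9 sum between 10 and 30.
Only one set works: {6,7,8,9}.

{6,7,8,9}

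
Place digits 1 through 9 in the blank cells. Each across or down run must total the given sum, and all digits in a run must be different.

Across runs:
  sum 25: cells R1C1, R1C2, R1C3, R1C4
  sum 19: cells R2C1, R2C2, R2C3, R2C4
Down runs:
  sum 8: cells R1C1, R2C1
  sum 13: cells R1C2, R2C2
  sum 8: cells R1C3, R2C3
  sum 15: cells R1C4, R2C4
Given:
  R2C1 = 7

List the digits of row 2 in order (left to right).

R1C1 = 8 − 7 = 1 completes the 8 down.
R1C3 = 7: the only remaining digit allowed by both the 25 across and the 8 down.
R2C3 = 8 − 7 = 1 completes the 8 down.
No cell is forced outright now. R1C2 can only be 8 or 9 (the digits allowed by both its 25 across and its 13 down). If R1C2 = 9: that forces R1C4 = 8, after which R2C2 would have to be in {2,3,5,6,8,9} for the 19 across but in {4} for the 13 down — contradiction. So R1C2 = 8.
R1C4 = 25 − 16 = 9 completes the 25 across.
R2C2 = 13 − 8 = 5 completes the 13 down.
R2C4 = 19 − 13 = 6 completes the 19 across.

7 5 1 6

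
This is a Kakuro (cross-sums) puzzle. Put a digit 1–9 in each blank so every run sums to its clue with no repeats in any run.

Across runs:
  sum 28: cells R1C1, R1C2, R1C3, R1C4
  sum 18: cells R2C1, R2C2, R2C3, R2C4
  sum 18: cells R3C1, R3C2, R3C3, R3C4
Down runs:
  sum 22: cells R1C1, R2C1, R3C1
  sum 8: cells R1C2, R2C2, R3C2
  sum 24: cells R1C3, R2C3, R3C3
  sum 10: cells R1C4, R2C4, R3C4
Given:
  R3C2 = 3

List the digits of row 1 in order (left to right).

9, 4, 8, 7

24 in 3 cells must be {7,8,9}.
Given what's placed, R1C2 must be 4 to fit the 28 across and 8 down.
R1C4 = 7: the only remaining digit allowed by both the 28 across and the 10 down.
R2C2 = 8 − 7 = 1 completes the 8 down.
Given what's placed, R2C4 must be 2 to fit the 18 across and 10 down.
R3C4 = 10 − 9 = 1 completes the 10 down.
Nothing is forced directly, so branch on R1C1, whose candidates are 8 or 9. If R1C1 = 8: that forces R1C3 = 9, R2C1 = 9, after which R2C3 would have to be in {6} for the 18 across but in {7,8} for the 24 down — contradiction. So R1C1 = 9.
R1C3 = 28 − 20 = 8 completes the 28 across.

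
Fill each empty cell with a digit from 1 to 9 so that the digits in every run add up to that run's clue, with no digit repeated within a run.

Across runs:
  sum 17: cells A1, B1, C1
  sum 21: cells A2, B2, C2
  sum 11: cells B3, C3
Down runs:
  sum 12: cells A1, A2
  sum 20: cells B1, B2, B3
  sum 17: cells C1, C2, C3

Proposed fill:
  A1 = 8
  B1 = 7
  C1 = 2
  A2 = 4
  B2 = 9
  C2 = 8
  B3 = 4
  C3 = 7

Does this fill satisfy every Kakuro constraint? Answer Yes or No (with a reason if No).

Yes

Across: 8+7+2=17; 4+9+8=21; 4+7=11. Down: 8+4=12; 7+9+4=20; 2+8+7=17. No digit repeats within any run.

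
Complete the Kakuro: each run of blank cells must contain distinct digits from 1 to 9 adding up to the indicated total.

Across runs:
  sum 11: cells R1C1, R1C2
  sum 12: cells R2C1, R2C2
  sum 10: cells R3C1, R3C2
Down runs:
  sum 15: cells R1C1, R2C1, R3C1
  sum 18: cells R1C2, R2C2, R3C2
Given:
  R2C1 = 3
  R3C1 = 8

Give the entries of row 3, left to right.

R1C1 = 15 − 11 = 4 completes the 15 down.
R1C2 = 11 − 4 = 7 completes the 11 across.
R2C2 = 12 − 3 = 9 completes the 12 across.
R3C2 = 10 − 8 = 2 completes the 10 across.

8 2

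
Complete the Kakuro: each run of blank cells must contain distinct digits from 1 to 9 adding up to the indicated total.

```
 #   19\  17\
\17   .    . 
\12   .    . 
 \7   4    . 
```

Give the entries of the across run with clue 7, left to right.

17 in 2 cells must be {8,9}.
R3C2 = 7 − 4 = 3 completes the 7 across.
No cell is forced outright now. R1C1 can only be 8 or 9 (the digits allowed by both its 17 across and its 19 down). If R1C1 = 9: that forces R1C2 = 8, after which R2C1 would have to be in {3,4,5,7,8,9} for the 12 across but in {6} for the 19 down — contradiction. So R1C1 = 8.
R1C2 = 17 − 8 = 9 completes the 17 across.
R2C1 = 19 − 12 = 7 completes the 19 down.
R2C2 = 12 − 7 = 5 completes the 12 across.

4, 3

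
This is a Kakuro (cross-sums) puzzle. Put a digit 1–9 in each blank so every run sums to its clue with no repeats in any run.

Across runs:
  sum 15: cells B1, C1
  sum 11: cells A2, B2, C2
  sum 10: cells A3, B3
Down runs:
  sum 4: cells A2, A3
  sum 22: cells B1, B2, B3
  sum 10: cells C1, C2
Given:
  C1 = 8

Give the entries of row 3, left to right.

1 9

4 in 2 cells must be {1,3}.
B1 = 15 − 8 = 7 completes the 15 across.
Given what's placed, B2 must be 6 to fit the 11 across and 22 down.
C2 = 10 − 8 = 2 completes the 10 down.
B3 = 22 − 13 = 9 completes the 22 down.
A2 = 11 − 8 = 3 completes the 11 across.
A3 = 10 − 9 = 1 completes the 10 across.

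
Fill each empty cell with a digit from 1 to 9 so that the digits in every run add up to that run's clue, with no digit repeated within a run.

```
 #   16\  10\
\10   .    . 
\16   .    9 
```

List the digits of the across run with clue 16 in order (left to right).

16 in 2 cells must be {7,9}.
R1C2 = 10 − 9 = 1 completes the 10 down.
R2C1 = 16 − 9 = 7 completes the 16 across.
R1C1 = 10 − 1 = 9 completes the 10 across.

7, 9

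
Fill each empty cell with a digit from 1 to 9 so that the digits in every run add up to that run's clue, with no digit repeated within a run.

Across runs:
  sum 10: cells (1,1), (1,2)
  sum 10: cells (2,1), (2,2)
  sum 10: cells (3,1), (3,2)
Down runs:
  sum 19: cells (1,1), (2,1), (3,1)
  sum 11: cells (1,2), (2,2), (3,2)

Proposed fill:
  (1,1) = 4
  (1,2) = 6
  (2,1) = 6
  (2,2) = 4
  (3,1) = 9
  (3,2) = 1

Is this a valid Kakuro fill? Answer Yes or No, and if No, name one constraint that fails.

Across: 4+6=10; 6+4=10; 9+1=10. Down: 4+6+9=19; 6+4+1=11. No digit repeats within any run.

Yes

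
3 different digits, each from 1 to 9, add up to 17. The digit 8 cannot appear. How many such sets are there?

3 distinct digits from 1–9 sum between 6 and 24.
Dropping sets that contain 8.
Enumerating: {1,7,9}, {2,6,9}, {3,5,9}, {4,6,7}.

4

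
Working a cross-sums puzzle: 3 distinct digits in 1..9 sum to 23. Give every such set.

{6,8,9}

3 distinct digits from 1–9 sum between 6 and 24.
Only one set works: {6,8,9}.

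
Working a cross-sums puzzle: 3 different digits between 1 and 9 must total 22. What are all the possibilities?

{5,8,9}; {6,7,9}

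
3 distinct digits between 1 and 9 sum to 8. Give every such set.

{1,2,5}; {1,3,4}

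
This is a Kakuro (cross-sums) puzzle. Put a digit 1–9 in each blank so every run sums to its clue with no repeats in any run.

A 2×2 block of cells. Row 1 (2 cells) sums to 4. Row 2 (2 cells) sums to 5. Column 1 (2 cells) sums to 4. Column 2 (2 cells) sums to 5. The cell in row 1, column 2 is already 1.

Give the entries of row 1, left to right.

4 in 2 cells must be {1,3}.
(1,1) = 4 − 1 = 3 completes the 4 across.
(2,1) = 4 − 3 = 1 completes the 4 down.
(2,2) = 5 − 1 = 4 completes the 5 across.

3 1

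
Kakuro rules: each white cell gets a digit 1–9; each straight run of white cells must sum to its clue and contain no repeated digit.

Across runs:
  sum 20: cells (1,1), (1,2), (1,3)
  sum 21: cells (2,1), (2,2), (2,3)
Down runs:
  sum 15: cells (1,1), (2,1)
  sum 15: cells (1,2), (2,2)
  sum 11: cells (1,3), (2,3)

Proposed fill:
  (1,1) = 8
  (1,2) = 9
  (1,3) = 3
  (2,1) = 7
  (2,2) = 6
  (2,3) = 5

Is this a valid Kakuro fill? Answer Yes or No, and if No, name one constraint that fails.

No — the across run (2,1)–(2,3) sums to 18, not 21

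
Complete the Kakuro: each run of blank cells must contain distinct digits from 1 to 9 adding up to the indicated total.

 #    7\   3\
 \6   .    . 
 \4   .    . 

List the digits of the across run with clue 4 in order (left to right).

3, 1

4 in 2 cells must be {1,3}; 3 in 2 cells must be {1,2}.
The 4 across and the 3 down share only 1, so R2C2 = 1.
R1C2 = 3 − 1 = 2 completes the 3 down.
R2C1 = 4 − 1 = 3 completes the 4 across.
R1C1 = 6 − 2 = 4 completes the 6 across.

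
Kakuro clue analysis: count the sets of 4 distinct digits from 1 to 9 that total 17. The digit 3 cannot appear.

4 distinct digits from 1–9 sum between 10 and 30.
Dropping sets that contain 3.
Enumerating: {1,2,5,9}, {1,2,6,8}, {1,4,5,7}, {2,4,5,6}.

4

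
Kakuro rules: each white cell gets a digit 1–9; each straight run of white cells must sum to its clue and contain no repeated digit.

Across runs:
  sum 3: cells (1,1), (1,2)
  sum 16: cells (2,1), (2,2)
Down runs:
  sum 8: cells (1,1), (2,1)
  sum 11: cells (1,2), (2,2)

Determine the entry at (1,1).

3 in 2 cells must be {1,2}; 16 in 2 cells must be {7,9}.
The 3 across and the 11 down share only 2, so (1,2) = 2.
The 16 across and the 8 down share only 7, so (2,1) = 7.
(2,2) = 16 − 7 = 9 completes the 16 across.
(1,1) = 3 − 2 = 1 completes the 3 across.

1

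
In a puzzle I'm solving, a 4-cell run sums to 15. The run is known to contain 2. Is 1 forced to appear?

No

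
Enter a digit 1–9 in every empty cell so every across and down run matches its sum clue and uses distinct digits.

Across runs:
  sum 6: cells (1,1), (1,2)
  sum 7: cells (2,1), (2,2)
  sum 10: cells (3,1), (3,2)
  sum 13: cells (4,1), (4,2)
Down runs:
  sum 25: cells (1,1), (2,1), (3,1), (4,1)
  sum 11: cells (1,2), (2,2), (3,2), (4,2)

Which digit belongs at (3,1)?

11 in 4 cells must be {1,2,3,5}.
Only 5 fits (4,2) under both its across sum 13 and down sum 11.
(4,1) = 13 − 5 = 8 completes the 13 across.
Nothing is forced directly, so branch on (1,2), whose candidates are 1 or 2. If (1,2) = 1: that forces (1,1) = 5, (2,1) = 3, after which (2,2) would have to be in {4} for the 7 across but in {2,3} for the 11 down — contradiction. So (1,2) = 2.
(1,1) = 6 − 2 = 4 completes the 6 across.
(2,1) = 6: the only remaining digit allowed by both the 7 across and the 25 down.
(2,2) = 7 − 6 = 1 completes the 7 across.
(3,1) = 25 − 18 = 7 completes the 25 down.

7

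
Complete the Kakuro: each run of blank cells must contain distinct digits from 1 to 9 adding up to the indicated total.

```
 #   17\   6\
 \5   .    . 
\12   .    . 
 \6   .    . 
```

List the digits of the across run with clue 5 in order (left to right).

6 in 3 cells must be {1,2,3}.
The 12 across and the 6 down share only 3, so R2C2 = 3.
R2C1 = 12 − 3 = 9 completes the 12 across.
Nothing is forced directly, so branch on R1C2, whose candidates are 1 or 2. If R1C2 = 1: then R1C1 would have to be in {4} for the 5 across but in {1,2,3,5,6,7} for the 17 down — contradiction. So R1C2 = 2.
R1C1 = 5 − 2 = 3 completes the 5 across.
R3C1 = 17 − 12 = 5 completes the 17 down.
R3C2 = 6 − 5 = 1 completes the 6 across.

3 2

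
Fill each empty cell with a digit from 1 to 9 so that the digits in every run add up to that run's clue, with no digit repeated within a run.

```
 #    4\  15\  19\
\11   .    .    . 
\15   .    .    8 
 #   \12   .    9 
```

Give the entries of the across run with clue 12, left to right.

4 in 2 cells must be {1,3}.
R1C3 = 19 − 17 = 2 completes the 19 down.
R3C2 = 12 − 9 = 3 completes the 12 across.
Nothing is forced directly, so branch on R1C1, whose candidates are 1 or 3. If R1C1 = 3: then R1C2 would have to be in {6} for the 11 across but in {4,5,7,8} for the 15 down — contradiction. So R1C1 = 1.
R1C2 = 11 − 3 = 8 completes the 11 across.
R2C1 = 4 − 1 = 3 completes the 4 down.
R2C2 = 15 − 11 = 4 completes the 15 across.

3 9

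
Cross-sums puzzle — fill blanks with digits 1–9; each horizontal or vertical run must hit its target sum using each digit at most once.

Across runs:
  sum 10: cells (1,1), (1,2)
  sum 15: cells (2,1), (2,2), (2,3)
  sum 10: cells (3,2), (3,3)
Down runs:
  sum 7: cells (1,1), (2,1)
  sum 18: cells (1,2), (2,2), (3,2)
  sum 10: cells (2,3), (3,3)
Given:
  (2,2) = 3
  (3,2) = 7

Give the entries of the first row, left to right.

2 8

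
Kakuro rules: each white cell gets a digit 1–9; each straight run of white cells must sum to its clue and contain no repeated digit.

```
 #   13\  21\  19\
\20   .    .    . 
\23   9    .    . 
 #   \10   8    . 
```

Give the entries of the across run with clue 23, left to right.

23 in 3 cells must be {6,8,9}.
R1C1 = 13 − 9 = 4 completes the 13 down.
Given what's placed, R2C2 must be 6 to fit the 23 across and 21 down.
R2C3 = 23 − 15 = 8 completes the 23 across.
R3C3 = 10 − 8 = 2 completes the 10 across.
R1C2 = 21 − 14 = 7 completes the 21 down.
R1C3 = 20 − 11 = 9 completes the 20 across.

9 6 8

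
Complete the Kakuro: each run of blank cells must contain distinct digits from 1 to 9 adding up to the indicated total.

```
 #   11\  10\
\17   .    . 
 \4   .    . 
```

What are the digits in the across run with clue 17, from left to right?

8 9

17 in 2 cells must be {8,9}; 4 in 2 cells must be {1,3}.
The 4 across and the 11 down share only 3, so R2C1 = 3.
R2C2 = 4 − 3 = 1 completes the 4 across.
R1C1 = 11 − 3 = 8 completes the 11 down.
R1C2 = 17 − 8 = 9 completes the 17 across.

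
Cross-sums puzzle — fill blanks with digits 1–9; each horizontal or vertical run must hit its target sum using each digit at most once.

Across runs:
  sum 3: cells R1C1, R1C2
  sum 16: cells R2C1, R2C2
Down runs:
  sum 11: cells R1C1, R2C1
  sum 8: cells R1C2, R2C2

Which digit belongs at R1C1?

3 in 2 cells must be {1,2}; 16 in 2 cells must be {7,9}.
The 3 across and the 11 down share only 2, so R1C1 = 2.
R1C2 = 3 − 2 = 1 completes the 3 across.
R2C1 = 11 − 2 = 9 completes the 11 down.
R2C2 = 16 − 9 = 7 completes the 16 across.

2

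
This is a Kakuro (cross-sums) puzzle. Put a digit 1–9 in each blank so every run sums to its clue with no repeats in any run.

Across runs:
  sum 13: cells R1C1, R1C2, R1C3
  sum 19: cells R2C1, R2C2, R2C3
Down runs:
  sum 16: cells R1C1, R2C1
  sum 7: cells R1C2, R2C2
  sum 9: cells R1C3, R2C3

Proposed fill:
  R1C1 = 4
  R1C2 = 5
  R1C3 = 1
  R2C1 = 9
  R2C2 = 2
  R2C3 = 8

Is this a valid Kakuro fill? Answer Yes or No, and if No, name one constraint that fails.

No — the across run R1C1–R1C3 sums to 10, not 13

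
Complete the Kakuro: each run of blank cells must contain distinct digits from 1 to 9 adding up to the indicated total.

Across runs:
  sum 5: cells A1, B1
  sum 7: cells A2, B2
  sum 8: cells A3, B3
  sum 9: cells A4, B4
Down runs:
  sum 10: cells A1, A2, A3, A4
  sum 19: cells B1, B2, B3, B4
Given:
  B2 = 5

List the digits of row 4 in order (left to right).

10 in 4 cells must be {1,2,3,4}.
A2 = 7 − 5 = 2 completes the 7 across.
No cell is forced outright now. A3 can only be 1 or 3 (the digits allowed by both its 8 across and its 10 down). If A3 = 3: then B3 would have to be in {5} for the 8 across but in {1,2,3,4,6,7,8,9} for the 19 down — contradiction. So A3 = 1.
B3 = 8 − 1 = 7 completes the 8 across.
Nothing is forced directly, so branch on A1, whose candidates are 3 or 4. If A1 = 3: then B1 would have to be in {2} for the 5 across but in {1,3,4,6} for the 19 down — contradiction. So A1 = 4.
B1 = 5 − 4 = 1 completes the 5 across.
A4 = 10 − 7 = 3 completes the 10 down.
B4 = 9 − 3 = 6 completes the 9 across.

3, 6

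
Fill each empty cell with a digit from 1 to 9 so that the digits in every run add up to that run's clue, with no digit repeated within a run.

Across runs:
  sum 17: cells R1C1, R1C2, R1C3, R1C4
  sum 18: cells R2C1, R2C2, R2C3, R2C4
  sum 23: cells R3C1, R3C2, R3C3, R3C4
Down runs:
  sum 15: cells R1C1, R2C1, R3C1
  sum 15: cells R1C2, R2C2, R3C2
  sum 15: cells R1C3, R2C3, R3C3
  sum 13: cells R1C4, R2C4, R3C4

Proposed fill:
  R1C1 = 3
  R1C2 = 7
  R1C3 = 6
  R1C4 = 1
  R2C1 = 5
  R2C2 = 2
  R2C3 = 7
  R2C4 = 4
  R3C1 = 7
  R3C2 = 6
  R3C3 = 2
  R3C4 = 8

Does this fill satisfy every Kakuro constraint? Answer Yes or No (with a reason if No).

Yes

Across: 3+7+6+1=17; 5+2+7+4=18; 7+6+2+8=23. Down: 3+5+7=15; 7+2+6=15; 6+7+2=15; 1+4+8=13. No digit repeats within any run.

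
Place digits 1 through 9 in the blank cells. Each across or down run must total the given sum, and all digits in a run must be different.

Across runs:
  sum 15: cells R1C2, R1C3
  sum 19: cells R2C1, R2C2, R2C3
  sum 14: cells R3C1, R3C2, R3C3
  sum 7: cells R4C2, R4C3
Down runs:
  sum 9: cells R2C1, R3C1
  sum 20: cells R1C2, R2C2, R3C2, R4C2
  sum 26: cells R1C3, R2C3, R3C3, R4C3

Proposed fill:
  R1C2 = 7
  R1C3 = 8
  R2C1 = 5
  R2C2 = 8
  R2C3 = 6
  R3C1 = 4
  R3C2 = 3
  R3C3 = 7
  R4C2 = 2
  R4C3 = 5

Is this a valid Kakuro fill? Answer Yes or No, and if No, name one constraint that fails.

Across: 7+8=15; 5+8+6=19; 4+3+7=14; 2+5=7. Down: 5+4=9; 7+8+3+2=20; 8+6+7+5=26. No digit repeats within any run.

Yes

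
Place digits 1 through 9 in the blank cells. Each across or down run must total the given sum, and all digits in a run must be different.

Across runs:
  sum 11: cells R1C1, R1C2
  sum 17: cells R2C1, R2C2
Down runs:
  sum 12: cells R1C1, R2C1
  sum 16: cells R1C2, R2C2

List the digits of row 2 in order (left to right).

8 9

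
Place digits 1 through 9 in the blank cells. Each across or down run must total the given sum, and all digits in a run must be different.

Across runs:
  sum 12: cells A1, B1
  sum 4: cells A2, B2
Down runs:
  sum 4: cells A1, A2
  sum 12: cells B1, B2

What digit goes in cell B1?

4 in 2 cells must be {1,3}.
The 12 across and the 4 down share only 3, so A1 = 3.
B1 = 12 − 3 = 9 completes the 12 across.
A2 = 4 − 3 = 1 completes the 4 down.
B2 = 4 − 1 = 3 completes the 4 across.

9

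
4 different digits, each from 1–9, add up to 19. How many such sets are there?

4 distinct digits from 1–9 sum between 10 and 30.

11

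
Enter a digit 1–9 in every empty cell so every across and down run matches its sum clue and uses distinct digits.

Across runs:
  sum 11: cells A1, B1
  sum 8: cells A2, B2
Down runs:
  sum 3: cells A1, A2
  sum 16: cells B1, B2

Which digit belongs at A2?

1

3 in 2 cells must be {1,2}; 16 in 2 cells must be {7,9}.
The 11 across and the 3 down share only 2, so A1 = 2.
B1 = 11 − 2 = 9 completes the 11 across.
A2 = 3 − 2 = 1 completes the 3 down.
B2 = 8 − 1 = 7 completes the 8 across.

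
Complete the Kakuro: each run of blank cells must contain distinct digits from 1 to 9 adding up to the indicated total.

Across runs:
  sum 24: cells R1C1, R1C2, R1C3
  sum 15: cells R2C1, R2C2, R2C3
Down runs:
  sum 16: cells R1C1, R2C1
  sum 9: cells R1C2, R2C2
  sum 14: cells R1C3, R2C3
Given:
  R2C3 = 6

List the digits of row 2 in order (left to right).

7, 2, 6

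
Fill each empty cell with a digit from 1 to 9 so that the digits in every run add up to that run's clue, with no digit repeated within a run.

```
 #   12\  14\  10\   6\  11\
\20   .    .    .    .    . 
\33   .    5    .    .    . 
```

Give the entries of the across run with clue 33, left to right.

R1C2 = 14 − 5 = 9 completes the 14 down.
R2C4 = 4: the only remaining digit allowed by both the 33 across and the 6 down.
R1C4 = 6 − 4 = 2 completes the 6 down.
Nothing is forced directly, so branch on R1C3, whose candidates are 1 or 3. If R1C3 = 3: that forces R1C1 = 5, after which R1C5 would have to be in {1} for the 20 across but in {2,3,4,5,6,7,8,9} for the 11 down — contradiction. So R1C3 = 1.
R2C3 = 10 − 1 = 9 completes the 10 down.
Nothing is forced directly, so branch on R2C1, whose candidates are 7 or 8. If R2C1 = 8: then R1C1 would have to be in {3,5} for the 20 across but in {4} for the 12 down — contradiction. So R2C1 = 7.
R1C1 = 12 − 7 = 5 completes the 12 down.
R1C5 = 20 − 17 = 3 completes the 20 across.
R2C5 = 33 − 25 = 8 completes the 33 across.

7 5 9 4 8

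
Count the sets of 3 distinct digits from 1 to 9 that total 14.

8

3 distinct digits from 1–9 sum between 6 and 24.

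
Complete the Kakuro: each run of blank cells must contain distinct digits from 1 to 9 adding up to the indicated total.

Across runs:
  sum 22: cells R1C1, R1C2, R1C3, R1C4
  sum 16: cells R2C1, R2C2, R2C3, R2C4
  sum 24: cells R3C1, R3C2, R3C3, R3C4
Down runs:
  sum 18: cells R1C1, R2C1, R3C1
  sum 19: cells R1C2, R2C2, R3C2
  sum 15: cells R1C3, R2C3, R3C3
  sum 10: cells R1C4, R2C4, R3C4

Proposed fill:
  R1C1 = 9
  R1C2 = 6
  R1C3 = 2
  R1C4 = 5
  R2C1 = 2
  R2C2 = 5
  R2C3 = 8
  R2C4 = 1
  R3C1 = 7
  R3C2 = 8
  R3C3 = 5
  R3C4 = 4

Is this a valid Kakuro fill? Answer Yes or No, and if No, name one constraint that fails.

Across: 9+6+2+5=22; 2+5+8+1=16; 7+8+5+4=24. Down: 9+2+7=18; 6+5+8=19; 2+8+5=15; 5+1+4=10. No digit repeats within any run.

Yes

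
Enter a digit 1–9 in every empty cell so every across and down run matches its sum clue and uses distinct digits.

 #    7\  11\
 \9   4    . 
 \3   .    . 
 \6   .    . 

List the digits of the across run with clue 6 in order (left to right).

3 in 2 cells must be {1,2}; 7 in 3 cells must be {1,2,4}.
R1C2 = 9 − 4 = 5 completes the 9 across.
R2C2 = 2: the only remaining digit allowed by both the 3 across and the 11 down.
R3C2 = 11 − 7 = 4 completes the 11 down.
R2C1 = 3 − 2 = 1 completes the 3 across.
R3C1 = 6 − 4 = 2 completes the 6 across.

2 4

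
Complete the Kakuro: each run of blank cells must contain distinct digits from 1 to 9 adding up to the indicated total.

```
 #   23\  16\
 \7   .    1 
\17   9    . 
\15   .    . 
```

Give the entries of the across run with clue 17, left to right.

17 in 2 cells must be {8,9}; 23 in 3 cells must be {6,8,9}.
R1C1 = 7 − 1 = 6 completes the 7 across.
R2C2 = 17 − 9 = 8 completes the 17 across.
R3C1 = 23 − 15 = 8 completes the 23 down.
R3C2 = 15 − 8 = 7 completes the 15 across.

9, 8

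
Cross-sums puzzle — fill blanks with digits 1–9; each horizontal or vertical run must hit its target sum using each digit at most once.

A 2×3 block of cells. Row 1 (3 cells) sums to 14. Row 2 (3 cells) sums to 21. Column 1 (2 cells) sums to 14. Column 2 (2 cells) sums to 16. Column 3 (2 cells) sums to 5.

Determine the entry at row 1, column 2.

16 in 2 cells must be {7,9}.
The 21 across and the 5 down share only 4, so (2,3) = 4.
(1,3) = 5 − 4 = 1 completes the 5 down.
Given what's placed, (2,2) must be 9 to fit the 21 across and 16 down.
(1,2) = 16 − 9 = 7 completes the 16 down.
(2,1) = 21 − 13 = 8 completes the 21 across.
(1,1) = 14 − 8 = 6 completes the 14 across.

7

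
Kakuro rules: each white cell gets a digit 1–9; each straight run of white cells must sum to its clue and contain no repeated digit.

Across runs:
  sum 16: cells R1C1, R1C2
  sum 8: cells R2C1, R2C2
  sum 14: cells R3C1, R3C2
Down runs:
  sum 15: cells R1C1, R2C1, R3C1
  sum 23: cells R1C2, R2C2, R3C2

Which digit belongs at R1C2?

9

16 in 2 cells must be {7,9}; 23 in 3 cells must be {6,8,9}.
The 16 across and the 23 down share only 9, so R1C2 = 9.
Given what's placed, R2C2 must be 6 to fit the 8 across and 23 down.
R3C2 = 23 − 15 = 8 completes the 23 down.
R1C1 = 16 − 9 = 7 completes the 16 across.
R2C1 = 8 − 6 = 2 completes the 8 across.
R3C1 = 14 − 8 = 6 completes the 14 across.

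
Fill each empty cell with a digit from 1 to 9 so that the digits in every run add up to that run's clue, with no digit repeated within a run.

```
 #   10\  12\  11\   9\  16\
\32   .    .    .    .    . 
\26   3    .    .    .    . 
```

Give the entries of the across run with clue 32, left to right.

7 3 5 8 9

16 in 2 cells must be {7,9}.
R1C1 = 10 − 3 = 7 completes the 10 down.
R1C5 = 9: the only remaining digit allowed by both the 32 across and the 16 down.
R2C5 = 16 − 9 = 7 completes the 16 down.
No cell is forced outright now. R1C2 can only be 3 or 5 or 8 (the digits allowed by both its 32 across and its 12 down). If R1C2 = 5: then R2C2 would have to be in {1,2,5,6,8,9} for the 26 across but in {7} for the 12 down — contradiction. If R1C2 = 8: then R2C2 would have to be in {1,2,5,6,8,9} for the 26 across but in {4} for the 12 down — contradiction. So R1C2 = 3.
R2C2 = 12 − 3 = 9 completes the 12 down.
Nothing is forced directly, so branch on R1C3, whose candidates are 5 or 8. If R1C3 = 8: that forces R1C4 = 5, after which R2C3 would have to be in {1,2,5,6} for the 26 across but in {3} for the 11 down — contradiction. So R1C3 = 5.
R1C4 = 32 − 24 = 8 completes the 32 across.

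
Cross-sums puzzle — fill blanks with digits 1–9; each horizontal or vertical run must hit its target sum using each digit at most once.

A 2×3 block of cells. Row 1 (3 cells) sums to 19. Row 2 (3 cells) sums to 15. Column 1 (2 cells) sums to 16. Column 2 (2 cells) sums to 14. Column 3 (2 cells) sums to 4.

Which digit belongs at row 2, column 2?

16 in 2 cells must be {7,9}; 4 in 2 cells must be {1,3}.
The 19 across and the 4 down share only 3, so (1,3) = 3.
(2,3) = 4 − 3 = 1 completes the 4 down.
Given what's placed, (1,2) must be 9 to fit the 19 across and 14 down.
(2,1) = 9: the only remaining digit allowed by both the 15 across and the 16 down.
(2,2) = 15 − 10 = 5 completes the 15 across.
(1,1) = 19 − 12 = 7 completes the 19 across.

5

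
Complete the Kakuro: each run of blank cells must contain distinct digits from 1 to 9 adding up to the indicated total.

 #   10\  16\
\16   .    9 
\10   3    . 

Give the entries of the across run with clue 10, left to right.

3 7

16 in 2 cells must be {7,9}.
R1C1 = 16 − 9 = 7 completes the 16 across.
R2C2 = 10 − 3 = 7 completes the 10 across.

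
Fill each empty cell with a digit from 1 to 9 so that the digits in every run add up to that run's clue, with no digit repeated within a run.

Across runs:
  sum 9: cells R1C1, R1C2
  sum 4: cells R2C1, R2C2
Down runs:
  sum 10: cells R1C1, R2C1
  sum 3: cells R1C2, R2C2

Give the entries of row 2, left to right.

4 in 2 cells must be {1,3}; 3 in 2 cells must be {1,2}.
The 4 across and the 3 down share only 1, so R2C2 = 1.
R1C2 = 3 − 1 = 2 completes the 3 down.
R2C1 = 4 − 1 = 3 completes the 4 across.
R1C1 = 9 − 2 = 7 completes the 9 across.

3 1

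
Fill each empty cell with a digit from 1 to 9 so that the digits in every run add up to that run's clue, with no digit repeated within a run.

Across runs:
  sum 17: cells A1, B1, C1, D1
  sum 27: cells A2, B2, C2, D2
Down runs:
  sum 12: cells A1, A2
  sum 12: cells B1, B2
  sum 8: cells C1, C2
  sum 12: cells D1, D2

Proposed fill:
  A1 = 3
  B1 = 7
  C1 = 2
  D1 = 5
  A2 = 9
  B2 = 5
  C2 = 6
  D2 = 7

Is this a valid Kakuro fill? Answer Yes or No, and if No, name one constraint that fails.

Yes

Across: 3+7+2+5=17; 9+5+6+7=27. Down: 3+9=12; 7+5=12; 2+6=8; 5+7=12. No digit repeats within any run.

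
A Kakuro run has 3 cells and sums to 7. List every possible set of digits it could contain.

{1,2,4}

3 distinct digits from 1–9 sum between 6 and 24.
Only one set works: {1,2,4}.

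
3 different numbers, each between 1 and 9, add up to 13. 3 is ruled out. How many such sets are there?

3 distinct digits from 1–9 sum between 6 and 24.
Dropping sets that contain 3.
Enumerating: {1,4,8}, {1,5,7}, {2,4,7}, {2,5,6}.

4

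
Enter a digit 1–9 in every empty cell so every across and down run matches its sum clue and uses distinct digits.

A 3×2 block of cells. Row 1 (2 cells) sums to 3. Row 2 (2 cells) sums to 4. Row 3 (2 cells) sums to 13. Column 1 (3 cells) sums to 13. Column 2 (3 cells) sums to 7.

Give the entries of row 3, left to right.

9 4

3 in 2 cells must be {1,2}; 4 in 2 cells must be {1,3}; 7 in 3 cells must be {1,2,4}.
The 4 across and the 7 down share only 1, so (2,2) = 1.
Given what's placed, (3,2) must be 4 to fit the 13 across and 7 down.
(1,2) = 7 − 5 = 2 completes the 7 down.
(2,1) = 4 − 1 = 3 completes the 4 across.
(3,1) = 13 − 4 = 9 completes the 13 across.
(1,1) = 3 − 2 = 1 completes the 3 across.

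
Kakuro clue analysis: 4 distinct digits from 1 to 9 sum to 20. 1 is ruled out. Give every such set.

{2,3,6,9}; {2,3,7,8}; {2,4,5,9}; {2,4,6,8}; {2,5,6,7}; {3,4,5,8}; {3,4,6,7}

4 distinct digits from 1–9 sum between 10 and 30.
Dropping sets that contain 1.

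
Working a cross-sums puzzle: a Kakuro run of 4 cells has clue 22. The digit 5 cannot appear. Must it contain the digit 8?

Counterexample: {2,4,7,9} sums to 22 under that restriction without using 8.

No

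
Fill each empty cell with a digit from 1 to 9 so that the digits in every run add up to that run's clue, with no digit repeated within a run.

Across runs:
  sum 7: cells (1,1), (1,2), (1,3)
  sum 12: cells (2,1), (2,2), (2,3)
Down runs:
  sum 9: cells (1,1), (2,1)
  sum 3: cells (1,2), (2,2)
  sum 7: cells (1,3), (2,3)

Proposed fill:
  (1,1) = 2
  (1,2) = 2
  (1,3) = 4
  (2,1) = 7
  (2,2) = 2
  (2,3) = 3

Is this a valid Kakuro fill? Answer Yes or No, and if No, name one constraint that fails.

No — the across run (1,1)–(1,3) sums to 8, not 7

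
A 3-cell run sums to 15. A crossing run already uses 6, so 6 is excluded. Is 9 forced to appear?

No

Counterexample: {2,5,8} sums to 15 under that restriction without using 9.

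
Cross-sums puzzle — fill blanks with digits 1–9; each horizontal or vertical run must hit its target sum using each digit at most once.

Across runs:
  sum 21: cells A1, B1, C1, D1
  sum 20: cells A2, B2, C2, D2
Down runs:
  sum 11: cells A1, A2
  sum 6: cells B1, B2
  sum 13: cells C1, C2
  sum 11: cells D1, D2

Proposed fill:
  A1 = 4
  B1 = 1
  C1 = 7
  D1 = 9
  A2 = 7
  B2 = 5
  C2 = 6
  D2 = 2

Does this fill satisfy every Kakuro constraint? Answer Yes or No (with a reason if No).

Across: 4+1+7+9=21; 7+5+6+2=20. Down: 4+7=11; 1+5=6; 7+6=13; 9+2=11. No digit repeats within any run.

Yes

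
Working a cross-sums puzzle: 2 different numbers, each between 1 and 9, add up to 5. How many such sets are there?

2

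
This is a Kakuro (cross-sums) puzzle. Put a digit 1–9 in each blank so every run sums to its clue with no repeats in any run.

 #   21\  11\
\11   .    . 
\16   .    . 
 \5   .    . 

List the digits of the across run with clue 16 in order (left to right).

16 in 2 cells must be {7,9}.
The 16 across and the 11 down share only 7, so R2C2 = 7.
The 5 across and the 21 down share only 4, so R3C1 = 4.
R3C2 = 5 − 4 = 1 completes the 5 across.
R1C2 = 11 − 8 = 3 completes the 11 down.
R2C1 = 16 − 7 = 9 completes the 16 across.
R1C1 = 11 − 3 = 8 completes the 11 across.

9 7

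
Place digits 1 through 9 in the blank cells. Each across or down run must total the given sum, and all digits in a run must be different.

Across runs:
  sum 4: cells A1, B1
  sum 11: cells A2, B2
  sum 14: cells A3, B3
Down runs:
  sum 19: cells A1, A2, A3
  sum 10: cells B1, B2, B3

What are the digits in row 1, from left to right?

3, 1

4 in 2 cells must be {1,3}.
The 4 across and the 19 down share only 3, so A1 = 3.
B1 = 4 − 3 = 1 completes the 4 across.
Given what's placed, A3 must be 9 to fit the 14 across and 19 down.
B3 = 14 − 9 = 5 completes the 14 across.
A2 = 19 − 12 = 7 completes the 19 down.
B2 = 11 − 7 = 4 completes the 11 across.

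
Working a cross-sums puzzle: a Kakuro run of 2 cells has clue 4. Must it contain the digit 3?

The only way to make 4 from 2 distinct digits is {1,3}, which contains 3.

Yes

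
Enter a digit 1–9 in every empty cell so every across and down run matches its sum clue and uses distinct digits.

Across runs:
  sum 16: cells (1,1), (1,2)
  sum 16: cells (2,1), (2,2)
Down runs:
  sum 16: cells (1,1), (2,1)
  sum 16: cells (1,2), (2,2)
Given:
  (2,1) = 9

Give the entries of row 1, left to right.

16 in 2 cells must be {7,9}.
(1,1) = 16 − 9 = 7 completes the 16 down.
(1,2) = 16 − 7 = 9 completes the 16 across.
(2,2) = 16 − 9 = 7 completes the 16 across.

7 9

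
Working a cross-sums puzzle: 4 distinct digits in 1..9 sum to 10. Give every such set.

4 distinct digits from 1–9 sum between 10 and 30.
Only one set works: {1,2,3,4}.

{1,2,3,4}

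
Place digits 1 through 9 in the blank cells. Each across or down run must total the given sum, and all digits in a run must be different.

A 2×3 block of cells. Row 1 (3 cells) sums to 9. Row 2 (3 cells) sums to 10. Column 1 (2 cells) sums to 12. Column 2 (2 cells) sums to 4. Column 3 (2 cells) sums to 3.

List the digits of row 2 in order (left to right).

7, 1, 2

4 in 2 cells must be {1,3}; 3 in 2 cells must be {1,2}.
Nothing is forced directly, so branch on (1,2), whose candidates are 1 or 3. If (1,2) = 1: that forces (1,3) = 2, (2,2) = 3, (2,3) = 1, after which (1,1) would have to be in {6} for the 9 across but in {3,4,5,7,8,9} for the 12 down — contradiction. So (1,2) = 3.
(2,2) = 4 − 3 = 1 completes the 4 down.
Given what's placed, (2,3) must be 2 to fit the 10 across and 3 down.
(1,3) = 3 − 2 = 1 completes the 3 down.
(2,1) = 10 − 3 = 7 completes the 10 across.
(1,1) = 9 − 4 = 5 completes the 9 across.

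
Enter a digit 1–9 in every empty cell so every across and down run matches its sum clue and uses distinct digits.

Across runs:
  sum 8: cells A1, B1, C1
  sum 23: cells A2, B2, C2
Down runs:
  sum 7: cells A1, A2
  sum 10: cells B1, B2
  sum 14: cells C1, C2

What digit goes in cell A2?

23 in 3 cells must be {6,8,9}.
The 8 across and the 14 down share only 5, so C1 = 5.
The 23 across and the 7 down share only 6, so A2 = 6.
C2 = 14 − 5 = 9 completes the 14 down.
A1 = 7 − 6 = 1 completes the 7 down.
B1 = 8 − 6 = 2 completes the 8 across.
B2 = 23 − 15 = 8 completes the 23 across.

6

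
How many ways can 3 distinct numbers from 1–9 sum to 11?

5

3 distinct digits from 1–9 sum between 6 and 24.
Enumerating: {1,2,8}, {1,3,7}, {1,4,6}, {2,3,6}, {2,4,5}.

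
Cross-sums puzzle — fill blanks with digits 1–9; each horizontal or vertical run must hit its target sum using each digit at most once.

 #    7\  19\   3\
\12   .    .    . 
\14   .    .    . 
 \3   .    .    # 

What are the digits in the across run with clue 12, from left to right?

3 in 2 cells must be {1,2}; 7 in 3 cells must be {1,2,4}.
Only 2 fits R3C2 under both its across sum 3 and down sum 19.
R3C1 = 3 − 2 = 1 completes the 3 across.
Nothing is forced directly, so branch on R1C1, whose candidates are 2 or 4. If R1C1 = 4: then R1C2 would have to be in {1,2,3,5,6,7} for the 12 across but in {8,9} for the 19 down — contradiction. So R1C1 = 2.
R1C2 = 9: the only remaining digit allowed by both the 12 across and the 19 down.
R1C3 = 12 − 11 = 1 completes the 12 across.

2 9 1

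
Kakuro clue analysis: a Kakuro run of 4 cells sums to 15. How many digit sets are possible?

4 distinct digits from 1–9 sum between 10 and 30.
Enumerating: {1,2,3,9}, {1,2,4,8}, {1,2,5,7}, {1,3,4,7}, {1,3,5,6}, {2,3,4,6}.

6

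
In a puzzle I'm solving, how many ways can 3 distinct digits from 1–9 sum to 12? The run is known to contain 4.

3 distinct digits from 1–9 sum between 6 and 24.
Keeping only sets containing 4.
Enumerating: {1,4,7}, {2,4,6}, {3,4,5}.

3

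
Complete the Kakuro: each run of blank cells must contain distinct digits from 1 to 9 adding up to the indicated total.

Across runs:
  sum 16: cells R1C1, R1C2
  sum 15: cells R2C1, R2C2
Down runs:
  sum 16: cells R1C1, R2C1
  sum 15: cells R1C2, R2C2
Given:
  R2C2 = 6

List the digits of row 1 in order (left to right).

16 in 2 cells must be {7,9}.
R1C2 = 15 − 6 = 9 completes the 15 down.
R2C1 = 15 − 6 = 9 completes the 15 across.
R1C1 = 16 − 9 = 7 completes the 16 across.

7, 9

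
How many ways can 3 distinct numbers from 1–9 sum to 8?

3 distinct digits from 1–9 sum between 6 and 24.
Enumerating: {1,2,5}, {1,3,4}.

2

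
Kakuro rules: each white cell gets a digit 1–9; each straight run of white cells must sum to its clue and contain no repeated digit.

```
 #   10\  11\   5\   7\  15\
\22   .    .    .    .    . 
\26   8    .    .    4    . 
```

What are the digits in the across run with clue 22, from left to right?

R1C1 = 10 − 8 = 2 completes the 10 down.
R1C4 = 7 − 4 = 3 completes the 7 down.
No cell is forced outright now. R1C3 can only be 1 or 4 (the digits allowed by both its 22 across and its 5 down). If R1C3 = 1: then R2C3 would have to be in {1,2,3,5,6,7,9} for the 26 across but in {4} for the 5 down — contradiction. So R1C3 = 4.
R2C3 = 5 − 4 = 1 completes the 5 down.
No cell is forced outright now. R2C2 can only be 6 or 7 (the digits allowed by both its 26 across and its 11 down). If R2C2 = 7: then R1C2 would have to be in {5,6,7,8} for the 22 across but in {4} for the 11 down — contradiction. So R2C2 = 6.
R1C2 = 11 − 6 = 5 completes the 11 down.
R1C5 = 22 − 14 = 8 completes the 22 across.
R2C5 = 26 − 19 = 7 completes the 26 across.

2, 5, 4, 3, 8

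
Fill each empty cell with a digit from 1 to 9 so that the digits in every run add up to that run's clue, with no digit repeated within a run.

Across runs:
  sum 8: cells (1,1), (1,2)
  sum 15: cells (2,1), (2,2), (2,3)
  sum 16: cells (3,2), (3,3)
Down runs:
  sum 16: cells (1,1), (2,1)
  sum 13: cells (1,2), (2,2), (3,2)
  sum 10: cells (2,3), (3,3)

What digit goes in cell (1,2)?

1

16 in 2 cells must be {7,9}.
The 8 across and the 16 down share only 7, so (1,1) = 7.
(1,2) = 8 − 7 = 1 completes the 8 across.
(2,1) = 16 − 7 = 9 completes the 16 down.
No cell is forced outright now. (3,2) can only be 7 or 9 (the digits allowed by both its 16 across and its 13 down). If (3,2) = 9: then (2,2) would have to be in {1,2,4,5} for the 15 across but in {3} for the 13 down — contradiction. So (3,2) = 7.
(2,2) = 13 − 8 = 5 completes the 13 down.
(2,3) = 15 − 14 = 1 completes the 15 across.
(3,3) = 16 − 7 = 9 completes the 16 across.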